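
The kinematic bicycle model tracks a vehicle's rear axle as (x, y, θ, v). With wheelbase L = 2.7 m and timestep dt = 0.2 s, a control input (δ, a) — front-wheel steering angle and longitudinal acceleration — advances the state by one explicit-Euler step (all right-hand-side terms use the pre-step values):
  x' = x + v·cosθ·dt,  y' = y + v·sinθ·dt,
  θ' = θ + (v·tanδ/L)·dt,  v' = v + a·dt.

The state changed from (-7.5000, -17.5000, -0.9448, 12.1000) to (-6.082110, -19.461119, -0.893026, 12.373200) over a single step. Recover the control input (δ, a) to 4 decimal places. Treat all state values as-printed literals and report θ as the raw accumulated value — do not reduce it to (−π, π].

a = (v'−v)/dt = (0.273200)/0.2 = 1.3660
Δθ = θ'−θ = 0.051774;  (v·dt/L) = 12.1000·0.2/2.7 = 0.896296
tan δ = Δθ·L/(v·dt) = 0.057764  →  δ = 0.0577

δ = 0.0577, a = 1.3660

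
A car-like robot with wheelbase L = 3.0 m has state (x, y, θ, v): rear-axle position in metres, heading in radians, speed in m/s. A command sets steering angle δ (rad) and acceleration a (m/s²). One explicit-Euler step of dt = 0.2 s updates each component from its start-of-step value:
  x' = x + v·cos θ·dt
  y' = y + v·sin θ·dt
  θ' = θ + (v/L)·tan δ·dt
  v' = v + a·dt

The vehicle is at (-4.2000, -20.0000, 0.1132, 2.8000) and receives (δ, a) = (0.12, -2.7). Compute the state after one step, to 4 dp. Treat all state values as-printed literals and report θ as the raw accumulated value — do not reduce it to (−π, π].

(-3.6436, -19.9367, 0.1357, 2.2600)

x' = -4.2000 + 2.8000·cos(0.1132)·0.2 = -3.6436
y' = -20.0000 + 2.8000·sin(0.1132)·0.2 = -19.9367
θ' = 0.1132 + (2.8000/3.0)·tan(0.12)·0.2 = 0.1357
v' = 2.8000 − 2.7000·0.2 = 2.2600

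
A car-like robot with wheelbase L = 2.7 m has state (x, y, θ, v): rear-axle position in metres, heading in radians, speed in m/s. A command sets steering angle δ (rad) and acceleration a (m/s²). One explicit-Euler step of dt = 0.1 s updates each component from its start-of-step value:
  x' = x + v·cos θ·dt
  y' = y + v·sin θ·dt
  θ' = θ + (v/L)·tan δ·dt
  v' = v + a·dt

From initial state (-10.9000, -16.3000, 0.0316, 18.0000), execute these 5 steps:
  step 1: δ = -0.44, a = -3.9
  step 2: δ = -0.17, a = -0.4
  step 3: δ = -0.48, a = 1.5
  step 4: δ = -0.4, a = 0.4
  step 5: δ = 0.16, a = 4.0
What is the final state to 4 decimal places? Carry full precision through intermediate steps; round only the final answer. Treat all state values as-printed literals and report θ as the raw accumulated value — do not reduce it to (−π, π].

(-3.5266, -20.0985, -0.9043, 18.1600)

after step 1 (δ=-0.44, a=-3.9): (-9.100899, -16.243129, -0.282254, 17.610000)
after step 2 (δ=-0.17, a=-0.4): (-7.409581, -16.733605, -0.394212, 17.570000)
after step 3 (δ=-0.48, a=1.5): (-5.787344, -17.408435, -0.732995, 17.720000)
after step 4 (δ=-0.4, a=0.4): (-4.470440, -18.594077, -1.010472, 17.760000)
after step 5 (δ=0.16, a=4.0): (-3.526566, -20.098496, -0.904321, 18.160000)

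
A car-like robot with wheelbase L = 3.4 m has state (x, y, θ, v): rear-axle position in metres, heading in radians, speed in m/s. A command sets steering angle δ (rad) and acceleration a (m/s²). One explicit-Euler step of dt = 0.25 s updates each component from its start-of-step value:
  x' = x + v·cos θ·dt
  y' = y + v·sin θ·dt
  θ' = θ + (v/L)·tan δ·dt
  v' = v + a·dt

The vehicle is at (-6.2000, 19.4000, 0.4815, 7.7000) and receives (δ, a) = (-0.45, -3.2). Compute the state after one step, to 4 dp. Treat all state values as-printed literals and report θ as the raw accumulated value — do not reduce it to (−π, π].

(-4.4939, 20.2915, 0.2080, 6.9000)

x' = -6.2000 + 7.7000·cos(0.4815)·0.25 = -4.4939
y' = 19.4000 + 7.7000·sin(0.4815)·0.25 = 20.2915
θ' = 0.4815 + (7.7000/3.4)·tan(-0.45)·0.25 = 0.2080
v' = 7.7000 − 3.2000·0.25 = 6.9000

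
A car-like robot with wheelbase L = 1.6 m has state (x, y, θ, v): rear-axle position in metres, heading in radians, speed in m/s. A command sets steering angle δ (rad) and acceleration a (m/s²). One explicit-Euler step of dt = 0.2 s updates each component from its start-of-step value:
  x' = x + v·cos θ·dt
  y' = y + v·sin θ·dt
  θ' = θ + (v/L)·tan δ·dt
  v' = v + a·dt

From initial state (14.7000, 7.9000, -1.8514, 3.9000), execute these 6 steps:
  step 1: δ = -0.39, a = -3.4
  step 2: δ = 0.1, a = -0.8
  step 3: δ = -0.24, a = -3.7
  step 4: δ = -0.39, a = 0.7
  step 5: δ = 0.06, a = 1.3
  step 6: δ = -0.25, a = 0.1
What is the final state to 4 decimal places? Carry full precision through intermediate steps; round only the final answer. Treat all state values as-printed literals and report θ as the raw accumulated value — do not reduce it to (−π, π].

after step 1 (δ=-0.39, a=-3.4): (14.483990, 7.150507, -2.051789, 3.220000)
after step 2 (δ=0.1, a=-0.8): (14.186037, 6.579578, -2.011405, 3.060000)
after step 3 (δ=-0.24, a=-3.7): (13.925026, 6.026028, -2.105009, 2.320000)
after step 4 (δ=-0.39, a=0.7): (13.688774, 5.626678, -2.224215, 2.460000)
after step 5 (δ=0.06, a=1.3): (13.389685, 5.236025, -2.205742, 2.720000)
after step 6 (δ=-0.25, a=0.1): (13.067020, 4.798048, -2.292559, 2.740000)

(13.0670, 4.7980, -2.2926, 2.7400)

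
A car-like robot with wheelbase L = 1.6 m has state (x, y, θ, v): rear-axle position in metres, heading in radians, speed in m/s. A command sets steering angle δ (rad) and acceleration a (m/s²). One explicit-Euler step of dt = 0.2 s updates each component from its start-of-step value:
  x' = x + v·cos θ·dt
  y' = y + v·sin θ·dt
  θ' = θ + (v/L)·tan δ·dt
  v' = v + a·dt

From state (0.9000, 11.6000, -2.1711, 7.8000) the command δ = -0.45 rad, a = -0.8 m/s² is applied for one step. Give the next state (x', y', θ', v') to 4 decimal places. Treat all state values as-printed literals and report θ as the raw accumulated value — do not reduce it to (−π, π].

x' = 0.9000 + 7.8000·cos(-2.1711)·0.2 = 0.0188
y' = 11.6000 + 7.8000·sin(-2.1711)·0.2 = 10.3127
θ' = -2.1711 + (7.8000/1.6)·tan(-0.45)·0.2 = -2.6421
v' = 7.8000 − 0.8000·0.2 = 7.6400

(0.0188, 10.3127, -2.6421, 7.6400)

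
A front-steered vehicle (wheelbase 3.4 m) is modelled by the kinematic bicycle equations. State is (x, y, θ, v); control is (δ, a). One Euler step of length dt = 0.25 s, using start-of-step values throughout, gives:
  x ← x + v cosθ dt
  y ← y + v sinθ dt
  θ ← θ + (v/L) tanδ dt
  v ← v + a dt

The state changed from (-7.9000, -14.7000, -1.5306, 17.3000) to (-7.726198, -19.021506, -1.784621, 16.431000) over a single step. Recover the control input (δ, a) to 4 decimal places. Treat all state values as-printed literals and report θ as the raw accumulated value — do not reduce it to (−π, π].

δ = -0.1971, a = -3.4760

a = (v'−v)/dt = (-0.869000)/0.25 = -3.4760
Δθ = θ'−θ = -0.254021;  (v·dt/L) = 17.3000·0.25/3.4 = 1.272059
tan δ = Δθ·L/(v·dt) = -0.199693  →  δ = -0.1971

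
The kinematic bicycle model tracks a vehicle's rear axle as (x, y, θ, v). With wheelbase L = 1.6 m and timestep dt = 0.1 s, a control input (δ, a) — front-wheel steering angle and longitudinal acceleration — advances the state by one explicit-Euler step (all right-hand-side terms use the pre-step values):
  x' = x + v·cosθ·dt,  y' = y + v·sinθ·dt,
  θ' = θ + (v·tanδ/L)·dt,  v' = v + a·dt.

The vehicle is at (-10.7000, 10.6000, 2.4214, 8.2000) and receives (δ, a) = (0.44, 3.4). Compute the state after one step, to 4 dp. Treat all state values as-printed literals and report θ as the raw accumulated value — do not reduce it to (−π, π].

(-11.3164, 11.1408, 2.6627, 8.5400)

x' = -10.7000 + 8.2000·cos(2.4214)·0.1 = -11.3164
y' = 10.6000 + 8.2000·sin(2.4214)·0.1 = 11.1408
θ' = 2.4214 + (8.2000/1.6)·tan(0.44)·0.1 = 2.6627
v' = 8.2000 + 3.4000·0.1 = 8.5400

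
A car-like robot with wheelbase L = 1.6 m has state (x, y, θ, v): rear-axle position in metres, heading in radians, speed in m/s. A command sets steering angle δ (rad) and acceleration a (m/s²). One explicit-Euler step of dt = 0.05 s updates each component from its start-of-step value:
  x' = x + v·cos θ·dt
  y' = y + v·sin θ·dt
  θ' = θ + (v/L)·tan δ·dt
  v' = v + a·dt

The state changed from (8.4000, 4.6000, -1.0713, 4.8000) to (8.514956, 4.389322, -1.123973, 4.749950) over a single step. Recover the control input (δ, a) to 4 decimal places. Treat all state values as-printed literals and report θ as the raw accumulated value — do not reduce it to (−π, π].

a = (v'−v)/dt = (-0.050050)/0.05 = -1.0010
Δθ = θ'−θ = -0.052673;  (v·dt/L) = 4.8000·0.05/1.6 = 0.150000
tan δ = Δθ·L/(v·dt) = -0.351153  →  δ = -0.3377

δ = -0.3377, a = -1.0010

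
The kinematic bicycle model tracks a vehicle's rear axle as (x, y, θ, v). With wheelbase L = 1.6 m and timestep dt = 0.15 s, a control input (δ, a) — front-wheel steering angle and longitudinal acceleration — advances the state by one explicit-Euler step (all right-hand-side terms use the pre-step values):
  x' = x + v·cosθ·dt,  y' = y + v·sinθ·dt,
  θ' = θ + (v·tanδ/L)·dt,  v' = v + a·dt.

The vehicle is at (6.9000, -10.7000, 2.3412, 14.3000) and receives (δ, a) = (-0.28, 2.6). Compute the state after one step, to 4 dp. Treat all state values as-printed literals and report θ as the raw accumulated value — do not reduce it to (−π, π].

(5.4062, -9.1607, 1.9557, 14.6900)

x' = 6.9000 + 14.3000·cos(2.3412)·0.15 = 5.4062
y' = -10.7000 + 14.3000·sin(2.3412)·0.15 = -9.1607
θ' = 2.3412 + (14.3000/1.6)·tan(-0.28)·0.15 = 1.9557
v' = 14.3000 + 2.6000·0.15 = 14.6900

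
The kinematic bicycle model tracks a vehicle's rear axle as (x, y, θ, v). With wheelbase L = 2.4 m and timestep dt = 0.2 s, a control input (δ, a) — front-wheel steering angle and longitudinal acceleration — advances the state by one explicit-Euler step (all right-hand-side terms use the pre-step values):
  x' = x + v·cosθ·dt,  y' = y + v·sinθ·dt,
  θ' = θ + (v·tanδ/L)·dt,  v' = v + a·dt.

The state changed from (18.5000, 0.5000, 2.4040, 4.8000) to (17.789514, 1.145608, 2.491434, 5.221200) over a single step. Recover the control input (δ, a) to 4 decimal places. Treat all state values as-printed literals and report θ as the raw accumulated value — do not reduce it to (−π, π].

δ = 0.2152, a = 2.1060

a = (v'−v)/dt = (0.421200)/0.2 = 2.1060
Δθ = θ'−θ = 0.087434;  (v·dt/L) = 4.8000·0.2/2.4 = 0.400000
tan δ = Δθ·L/(v·dt) = 0.218585  →  δ = 0.2152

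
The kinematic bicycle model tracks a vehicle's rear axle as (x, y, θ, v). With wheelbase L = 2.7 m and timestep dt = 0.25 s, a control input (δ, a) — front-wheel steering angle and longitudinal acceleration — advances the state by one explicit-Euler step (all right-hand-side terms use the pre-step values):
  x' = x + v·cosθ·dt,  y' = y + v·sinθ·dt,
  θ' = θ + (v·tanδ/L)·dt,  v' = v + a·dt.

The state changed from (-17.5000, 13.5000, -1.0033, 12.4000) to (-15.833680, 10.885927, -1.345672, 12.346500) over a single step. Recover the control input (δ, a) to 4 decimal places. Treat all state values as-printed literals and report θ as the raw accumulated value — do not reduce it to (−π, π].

δ = -0.2898, a = -0.2140

a = (v'−v)/dt = (-0.053500)/0.25 = -0.2140
Δθ = θ'−θ = -0.342372;  (v·dt/L) = 12.4000·0.25/2.7 = 1.148148
tan δ = Δθ·L/(v·dt) = -0.298195  →  δ = -0.2898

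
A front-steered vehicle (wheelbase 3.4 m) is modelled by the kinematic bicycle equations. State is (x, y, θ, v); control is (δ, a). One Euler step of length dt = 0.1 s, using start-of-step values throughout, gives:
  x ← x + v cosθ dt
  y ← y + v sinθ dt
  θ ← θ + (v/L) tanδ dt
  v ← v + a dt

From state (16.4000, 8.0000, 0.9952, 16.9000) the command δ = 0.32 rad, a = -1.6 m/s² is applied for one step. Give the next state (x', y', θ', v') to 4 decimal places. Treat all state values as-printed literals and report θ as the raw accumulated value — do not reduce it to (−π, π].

(17.3199, 9.4177, 1.1599, 16.7400)

x' = 16.4000 + 16.9000·cos(0.9952)·0.1 = 17.3199
y' = 8.0000 + 16.9000·sin(0.9952)·0.1 = 9.4177
θ' = 0.9952 + (16.9000/3.4)·tan(0.32)·0.1 = 1.1599
v' = 16.9000 − 1.6000·0.1 = 16.7400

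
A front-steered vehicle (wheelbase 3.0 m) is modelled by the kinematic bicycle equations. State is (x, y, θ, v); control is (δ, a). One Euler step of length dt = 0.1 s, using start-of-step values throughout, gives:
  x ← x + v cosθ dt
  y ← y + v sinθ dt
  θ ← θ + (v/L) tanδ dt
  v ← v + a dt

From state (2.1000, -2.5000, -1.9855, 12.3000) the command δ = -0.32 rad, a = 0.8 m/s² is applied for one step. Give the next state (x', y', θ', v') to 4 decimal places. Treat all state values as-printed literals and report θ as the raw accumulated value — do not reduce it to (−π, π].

x' = 2.1000 + 12.3000·cos(-1.9855)·0.1 = 1.6044
y' = -2.5000 + 12.3000·sin(-1.9855)·0.1 = -3.6257
θ' = -1.9855 + (12.3000/3.0)·tan(-0.32)·0.1 = -2.1214
v' = 12.3000 + 0.8000·0.1 = 12.3800

(1.6044, -3.6257, -2.1214, 12.3800)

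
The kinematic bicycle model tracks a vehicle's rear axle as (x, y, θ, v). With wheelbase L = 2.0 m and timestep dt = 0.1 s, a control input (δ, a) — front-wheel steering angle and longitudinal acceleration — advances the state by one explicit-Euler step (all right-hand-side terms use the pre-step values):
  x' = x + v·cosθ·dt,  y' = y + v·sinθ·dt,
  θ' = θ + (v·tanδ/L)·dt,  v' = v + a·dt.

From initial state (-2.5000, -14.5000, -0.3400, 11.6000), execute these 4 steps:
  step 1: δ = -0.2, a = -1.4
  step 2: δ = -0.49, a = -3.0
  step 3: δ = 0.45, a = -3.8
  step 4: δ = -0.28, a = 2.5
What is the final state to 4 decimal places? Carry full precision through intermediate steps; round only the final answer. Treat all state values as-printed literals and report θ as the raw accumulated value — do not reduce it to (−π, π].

(1.3774, -16.6753, -0.6487, 11.0300)

after step 1 (δ=-0.2, a=-1.4): (-1.406405, -14.886845, -0.457572, 11.460000)
after step 2 (δ=-0.49, a=-3.0): (-0.378296, -15.393115, -0.763203, 11.160000)
after step 3 (δ=0.45, a=-3.8): (0.428154, -16.164538, -0.493659, 10.780000)
after step 4 (δ=-0.28, a=2.5): (1.377446, -16.675349, -0.648650, 11.030000)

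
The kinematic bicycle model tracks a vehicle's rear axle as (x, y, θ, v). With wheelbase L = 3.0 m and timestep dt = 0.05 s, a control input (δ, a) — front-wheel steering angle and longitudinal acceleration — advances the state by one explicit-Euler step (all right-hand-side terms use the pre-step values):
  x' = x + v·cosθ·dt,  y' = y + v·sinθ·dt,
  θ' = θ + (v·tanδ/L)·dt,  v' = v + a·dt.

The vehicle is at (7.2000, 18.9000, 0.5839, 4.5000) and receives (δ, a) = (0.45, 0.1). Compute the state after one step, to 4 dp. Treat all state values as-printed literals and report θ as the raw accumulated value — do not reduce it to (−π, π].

(7.3877, 19.0240, 0.6201, 4.5050)

x' = 7.2000 + 4.5000·cos(0.5839)·0.05 = 7.3877
y' = 18.9000 + 4.5000·sin(0.5839)·0.05 = 19.0240
θ' = 0.5839 + (4.5000/3.0)·tan(0.45)·0.05 = 0.6201
v' = 4.5000 + 0.1000·0.05 = 4.5050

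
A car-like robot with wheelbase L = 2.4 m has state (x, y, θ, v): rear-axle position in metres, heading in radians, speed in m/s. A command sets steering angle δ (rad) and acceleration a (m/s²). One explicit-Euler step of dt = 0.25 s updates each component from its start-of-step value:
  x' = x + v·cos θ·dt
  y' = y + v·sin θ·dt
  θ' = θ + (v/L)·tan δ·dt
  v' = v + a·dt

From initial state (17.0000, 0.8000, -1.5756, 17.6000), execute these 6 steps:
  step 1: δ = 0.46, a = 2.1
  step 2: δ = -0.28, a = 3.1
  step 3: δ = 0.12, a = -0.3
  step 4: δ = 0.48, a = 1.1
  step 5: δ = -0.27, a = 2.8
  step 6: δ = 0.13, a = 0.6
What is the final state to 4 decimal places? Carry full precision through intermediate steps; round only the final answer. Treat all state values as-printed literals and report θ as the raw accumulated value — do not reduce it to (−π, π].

after step 1 (δ=0.46, a=2.1): (16.978864, -3.599949, -0.667277, 18.125000)
after step 2 (δ=-0.28, a=3.1): (20.538204, -6.404111, -1.210186, 18.900000)
after step 3 (δ=0.12, a=-0.3): (22.205399, -10.825207, -0.972795, 18.825000)
after step 4 (δ=0.48, a=1.1): (24.854978, -14.714746, 0.048090, 19.100000)
after step 5 (δ=-0.27, a=2.8): (29.624458, -14.485205, -0.502543, 19.800000)
after step 6 (δ=0.13, a=0.6): (33.962442, -16.869402, -0.232898, 19.950000)

(33.9624, -16.8694, -0.2329, 19.9500)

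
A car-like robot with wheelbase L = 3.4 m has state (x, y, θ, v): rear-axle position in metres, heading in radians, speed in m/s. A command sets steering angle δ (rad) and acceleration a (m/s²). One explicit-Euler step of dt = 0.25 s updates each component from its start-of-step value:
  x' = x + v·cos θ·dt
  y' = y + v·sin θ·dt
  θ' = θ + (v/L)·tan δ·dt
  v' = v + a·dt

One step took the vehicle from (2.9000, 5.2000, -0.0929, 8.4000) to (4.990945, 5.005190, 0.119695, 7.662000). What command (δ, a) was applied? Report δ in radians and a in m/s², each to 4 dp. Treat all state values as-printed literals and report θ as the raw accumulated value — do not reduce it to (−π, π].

a = (v'−v)/dt = (-0.738000)/0.25 = -2.9520
Δθ = θ'−θ = 0.212595;  (v·dt/L) = 8.4000·0.25/3.4 = 0.617647
tan δ = Δθ·L/(v·dt) = 0.344201  →  δ = 0.3315

δ = 0.3315, a = -2.9520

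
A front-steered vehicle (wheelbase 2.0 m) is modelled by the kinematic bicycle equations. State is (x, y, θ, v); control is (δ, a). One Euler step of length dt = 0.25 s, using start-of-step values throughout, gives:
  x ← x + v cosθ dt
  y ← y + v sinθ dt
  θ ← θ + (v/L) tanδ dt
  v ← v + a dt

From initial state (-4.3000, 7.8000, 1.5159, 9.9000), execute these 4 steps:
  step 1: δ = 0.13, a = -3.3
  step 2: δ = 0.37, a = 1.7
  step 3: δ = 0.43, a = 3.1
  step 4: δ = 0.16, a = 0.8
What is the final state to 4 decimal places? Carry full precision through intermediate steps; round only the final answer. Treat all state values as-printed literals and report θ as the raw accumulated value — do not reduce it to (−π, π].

(-7.9206, 15.7403, 2.8696, 10.4750)

after step 1 (δ=0.13, a=-3.3): (-4.164200, 10.271272, 1.677687, 9.075000)
after step 2 (δ=0.37, a=1.7): (-4.406247, 12.527073, 2.117670, 9.500000)
after step 3 (δ=0.43, a=3.1): (-5.641293, 14.555690, 2.662282, 10.275000)
after step 4 (δ=0.16, a=0.8): (-7.920579, 15.740314, 2.869554, 10.475000)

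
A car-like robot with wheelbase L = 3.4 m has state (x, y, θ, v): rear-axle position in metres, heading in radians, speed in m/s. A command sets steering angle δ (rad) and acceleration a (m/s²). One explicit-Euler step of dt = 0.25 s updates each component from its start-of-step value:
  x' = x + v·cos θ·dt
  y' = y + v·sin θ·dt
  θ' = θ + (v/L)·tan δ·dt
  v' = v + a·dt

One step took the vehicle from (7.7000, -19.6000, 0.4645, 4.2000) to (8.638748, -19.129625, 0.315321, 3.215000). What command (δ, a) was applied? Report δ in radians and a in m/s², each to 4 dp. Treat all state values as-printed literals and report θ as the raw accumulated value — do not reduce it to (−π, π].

a = (v'−v)/dt = (-0.985000)/0.25 = -3.9400
Δθ = θ'−θ = -0.149179;  (v·dt/L) = 4.2000·0.25/3.4 = 0.308824
tan δ = Δθ·L/(v·dt) = -0.483056  →  δ = -0.4500

δ = -0.4500, a = -3.9400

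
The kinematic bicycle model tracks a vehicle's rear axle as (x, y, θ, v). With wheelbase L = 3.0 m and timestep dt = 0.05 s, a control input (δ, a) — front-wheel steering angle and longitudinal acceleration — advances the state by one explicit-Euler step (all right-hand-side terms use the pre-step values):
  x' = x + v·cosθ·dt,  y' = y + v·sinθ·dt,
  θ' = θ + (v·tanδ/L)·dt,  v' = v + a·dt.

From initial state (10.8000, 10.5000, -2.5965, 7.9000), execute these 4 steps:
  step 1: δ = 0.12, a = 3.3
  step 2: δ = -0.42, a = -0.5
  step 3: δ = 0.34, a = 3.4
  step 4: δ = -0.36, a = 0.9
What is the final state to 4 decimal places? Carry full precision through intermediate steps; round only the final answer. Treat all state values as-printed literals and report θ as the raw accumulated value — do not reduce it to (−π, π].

after step 1 (δ=0.12, a=3.3): (10.462244, 10.295194, -2.580624, 8.065000)
after step 2 (δ=-0.42, a=-0.5): (10.120796, 10.080662, -2.640651, 8.040000)
after step 3 (δ=0.34, a=3.4): (9.768189, 9.887600, -2.593250, 8.210000)
after step 4 (δ=-0.36, a=0.9): (9.417873, 9.673618, -2.644754, 8.255000)

(9.4179, 9.6736, -2.6448, 8.2550)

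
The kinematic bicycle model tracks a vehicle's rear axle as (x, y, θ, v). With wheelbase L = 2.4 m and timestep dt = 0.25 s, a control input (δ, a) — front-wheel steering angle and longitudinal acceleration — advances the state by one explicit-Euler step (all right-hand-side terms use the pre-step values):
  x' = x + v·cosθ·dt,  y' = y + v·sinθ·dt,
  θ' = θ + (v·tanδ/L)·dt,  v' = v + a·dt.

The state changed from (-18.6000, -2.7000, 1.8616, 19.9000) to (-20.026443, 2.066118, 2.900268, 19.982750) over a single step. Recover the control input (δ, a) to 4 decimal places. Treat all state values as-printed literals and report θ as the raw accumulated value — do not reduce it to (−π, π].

a = (v'−v)/dt = (0.082750)/0.25 = 0.3310
Δθ = θ'−θ = 1.038668;  (v·dt/L) = 19.9000·0.25/2.4 = 2.072917
tan δ = Δθ·L/(v·dt) = 0.501066  →  δ = 0.4645

δ = 0.4645, a = 0.3310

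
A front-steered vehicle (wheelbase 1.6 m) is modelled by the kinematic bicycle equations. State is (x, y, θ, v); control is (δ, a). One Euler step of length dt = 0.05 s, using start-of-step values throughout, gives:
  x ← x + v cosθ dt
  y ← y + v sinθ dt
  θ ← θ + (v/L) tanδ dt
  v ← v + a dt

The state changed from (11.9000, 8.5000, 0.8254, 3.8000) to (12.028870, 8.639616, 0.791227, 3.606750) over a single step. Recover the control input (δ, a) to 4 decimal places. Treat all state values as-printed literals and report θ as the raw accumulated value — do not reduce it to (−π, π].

a = (v'−v)/dt = (-0.193250)/0.05 = -3.8650
Δθ = θ'−θ = -0.034173;  (v·dt/L) = 3.8000·0.05/1.6 = 0.118750
tan δ = Δθ·L/(v·dt) = -0.287773  →  δ = -0.2802

δ = -0.2802, a = -3.8650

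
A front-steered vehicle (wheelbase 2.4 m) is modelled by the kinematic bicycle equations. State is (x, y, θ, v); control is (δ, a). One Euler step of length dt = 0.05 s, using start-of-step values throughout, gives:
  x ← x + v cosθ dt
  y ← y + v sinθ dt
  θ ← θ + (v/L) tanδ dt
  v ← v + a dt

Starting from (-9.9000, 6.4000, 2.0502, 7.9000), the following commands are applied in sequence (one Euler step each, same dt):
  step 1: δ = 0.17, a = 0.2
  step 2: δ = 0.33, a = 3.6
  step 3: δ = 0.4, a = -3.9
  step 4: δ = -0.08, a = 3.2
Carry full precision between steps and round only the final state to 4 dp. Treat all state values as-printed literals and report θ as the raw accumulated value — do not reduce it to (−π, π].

after step 1 (δ=0.17, a=0.2): (-10.082194, 6.750472, 2.078452, 7.910000)
after step 2 (δ=0.33, a=3.6): (-10.274458, 7.096094, 2.134897, 8.090000)
after step 3 (δ=0.4, a=-3.9): (-10.490727, 7.437925, 2.206155, 7.895000)
after step 4 (δ=-0.08, a=3.2): (-10.724997, 7.755643, 2.192969, 8.055000)

(-10.7250, 7.7556, 2.1930, 8.0550)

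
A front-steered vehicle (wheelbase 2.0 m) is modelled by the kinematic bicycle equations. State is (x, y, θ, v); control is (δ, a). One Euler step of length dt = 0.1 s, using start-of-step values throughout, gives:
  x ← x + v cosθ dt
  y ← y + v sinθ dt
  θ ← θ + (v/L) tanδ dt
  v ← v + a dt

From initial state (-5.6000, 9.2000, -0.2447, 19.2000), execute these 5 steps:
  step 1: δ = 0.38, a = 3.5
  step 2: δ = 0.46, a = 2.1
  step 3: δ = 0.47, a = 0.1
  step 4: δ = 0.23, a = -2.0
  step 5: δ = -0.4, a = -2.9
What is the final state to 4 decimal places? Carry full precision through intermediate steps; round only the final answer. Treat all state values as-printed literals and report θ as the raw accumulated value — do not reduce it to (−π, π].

after step 1 (δ=0.38, a=3.5): (-3.737197, 8.734851, 0.138736, 19.550000)
after step 2 (δ=0.46, a=2.1): (-1.800981, 9.005211, 0.623037, 19.760000)
after step 3 (δ=0.47, a=0.1): (-0.196252, 10.158216, 1.124908, 19.770000)
after step 4 (δ=0.23, a=-2.0): (0.656349, 11.941920, 1.356358, 19.570000)
after step 5 (δ=-0.4, a=-2.9): (1.072795, 13.854097, 0.942655, 19.280000)

(1.0728, 13.8541, 0.9427, 19.2800)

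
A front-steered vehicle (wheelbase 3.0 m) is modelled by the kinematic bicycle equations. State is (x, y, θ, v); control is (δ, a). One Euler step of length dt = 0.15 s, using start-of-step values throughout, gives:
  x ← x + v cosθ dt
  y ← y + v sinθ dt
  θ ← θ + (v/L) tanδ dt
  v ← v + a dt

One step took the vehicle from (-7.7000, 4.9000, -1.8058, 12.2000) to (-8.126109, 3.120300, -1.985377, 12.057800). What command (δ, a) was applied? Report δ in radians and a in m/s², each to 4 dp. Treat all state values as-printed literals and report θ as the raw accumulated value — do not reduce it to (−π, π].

a = (v'−v)/dt = (-0.142200)/0.15 = -0.9480
Δθ = θ'−θ = -0.179577;  (v·dt/L) = 12.2000·0.15/3.0 = 0.610000
tan δ = Δθ·L/(v·dt) = -0.294389  →  δ = -0.2863

δ = -0.2863, a = -0.9480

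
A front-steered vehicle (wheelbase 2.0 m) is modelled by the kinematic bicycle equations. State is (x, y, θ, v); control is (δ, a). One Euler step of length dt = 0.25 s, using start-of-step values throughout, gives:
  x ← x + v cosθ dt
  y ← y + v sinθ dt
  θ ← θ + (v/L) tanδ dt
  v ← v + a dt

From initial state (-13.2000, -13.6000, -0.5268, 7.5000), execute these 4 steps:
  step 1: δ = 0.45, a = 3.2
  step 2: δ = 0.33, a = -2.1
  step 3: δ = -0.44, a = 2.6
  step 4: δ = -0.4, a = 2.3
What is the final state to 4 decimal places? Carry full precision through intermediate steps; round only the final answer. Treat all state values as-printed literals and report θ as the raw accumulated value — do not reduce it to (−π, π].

after step 1 (δ=0.45, a=3.2): (-11.579212, -14.542693, -0.073936, 8.300000)
after step 2 (δ=0.33, a=-2.1): (-9.509881, -14.695971, 0.281434, 7.775000)
after step 3 (δ=-0.44, a=2.6): (-7.642601, -14.156127, -0.176106, 8.425000)
after step 4 (δ=-0.4, a=2.3): (-5.568928, -14.525136, -0.621360, 9.000000)

(-5.5689, -14.5251, -0.6214, 9.0000)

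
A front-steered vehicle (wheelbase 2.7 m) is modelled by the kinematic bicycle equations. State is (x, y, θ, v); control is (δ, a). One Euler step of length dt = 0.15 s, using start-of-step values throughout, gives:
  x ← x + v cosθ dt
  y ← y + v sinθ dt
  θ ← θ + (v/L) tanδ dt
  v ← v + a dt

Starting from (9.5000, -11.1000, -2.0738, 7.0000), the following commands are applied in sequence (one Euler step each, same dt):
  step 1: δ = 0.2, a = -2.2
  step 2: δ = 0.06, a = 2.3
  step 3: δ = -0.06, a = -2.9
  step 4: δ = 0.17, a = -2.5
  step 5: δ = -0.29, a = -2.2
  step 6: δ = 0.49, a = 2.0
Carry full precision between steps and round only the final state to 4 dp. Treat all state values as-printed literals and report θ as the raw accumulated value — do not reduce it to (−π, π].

(7.0376, -16.4570, -1.8621, 6.1750)

after step 1 (δ=0.2, a=-2.2): (8.993838, -12.019945, -1.994968, 6.670000)
after step 2 (δ=0.06, a=2.3): (8.582066, -12.931781, -1.972708, 7.015000)
after step 3 (δ=-0.06, a=-2.9): (8.170448, -13.900182, -1.996120, 6.580000)
after step 4 (δ=0.17, a=-2.5): (7.763197, -14.799246, -1.933370, 6.205000)
after step 5 (δ=-0.29, a=-2.2): (7.433077, -15.669485, -2.036239, 5.875000)
after step 6 (δ=0.49, a=2.0): (7.037555, -16.456990, -1.862147, 6.175000)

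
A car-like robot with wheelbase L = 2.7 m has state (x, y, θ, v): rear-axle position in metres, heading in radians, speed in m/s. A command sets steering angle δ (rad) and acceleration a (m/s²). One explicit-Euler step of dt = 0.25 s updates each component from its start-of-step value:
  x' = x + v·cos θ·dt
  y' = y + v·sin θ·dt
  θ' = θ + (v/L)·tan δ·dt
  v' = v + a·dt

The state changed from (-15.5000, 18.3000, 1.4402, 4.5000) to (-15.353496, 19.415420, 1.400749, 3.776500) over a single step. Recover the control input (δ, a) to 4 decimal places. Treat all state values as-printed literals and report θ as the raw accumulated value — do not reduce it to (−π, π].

δ = -0.0944, a = -2.8940

a = (v'−v)/dt = (-0.723500)/0.25 = -2.8940
Δθ = θ'−θ = -0.039451;  (v·dt/L) = 4.5000·0.25/2.7 = 0.416667
tan δ = Δθ·L/(v·dt) = -0.094682  →  δ = -0.0944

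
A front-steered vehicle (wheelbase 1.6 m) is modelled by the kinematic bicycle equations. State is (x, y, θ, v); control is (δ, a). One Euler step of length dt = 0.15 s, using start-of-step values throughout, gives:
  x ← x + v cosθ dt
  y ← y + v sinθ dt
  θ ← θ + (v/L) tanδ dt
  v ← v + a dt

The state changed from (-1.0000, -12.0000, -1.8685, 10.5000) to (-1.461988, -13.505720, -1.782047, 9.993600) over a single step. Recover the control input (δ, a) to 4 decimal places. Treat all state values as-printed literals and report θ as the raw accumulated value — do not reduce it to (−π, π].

δ = 0.0876, a = -3.3760

a = (v'−v)/dt = (-0.506400)/0.15 = -3.3760
Δθ = θ'−θ = 0.086453;  (v·dt/L) = 10.5000·0.15/1.6 = 0.984375
tan δ = Δθ·L/(v·dt) = 0.087825  →  δ = 0.0876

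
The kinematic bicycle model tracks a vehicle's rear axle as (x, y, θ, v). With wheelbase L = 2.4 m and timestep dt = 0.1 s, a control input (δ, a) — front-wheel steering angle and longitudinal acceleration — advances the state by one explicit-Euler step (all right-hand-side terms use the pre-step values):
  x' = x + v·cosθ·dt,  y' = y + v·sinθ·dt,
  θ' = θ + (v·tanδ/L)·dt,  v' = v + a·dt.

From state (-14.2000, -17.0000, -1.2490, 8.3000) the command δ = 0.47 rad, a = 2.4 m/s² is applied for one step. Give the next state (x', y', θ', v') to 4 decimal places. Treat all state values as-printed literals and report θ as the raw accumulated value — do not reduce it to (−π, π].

(-13.9375, -17.7874, -1.0733, 8.5400)

x' = -14.2000 + 8.3000·cos(-1.2490)·0.1 = -13.9375
y' = -17.0000 + 8.3000·sin(-1.2490)·0.1 = -17.7874
θ' = -1.2490 + (8.3000/2.4)·tan(0.47)·0.1 = -1.0733
v' = 8.3000 + 2.4000·0.1 = 8.5400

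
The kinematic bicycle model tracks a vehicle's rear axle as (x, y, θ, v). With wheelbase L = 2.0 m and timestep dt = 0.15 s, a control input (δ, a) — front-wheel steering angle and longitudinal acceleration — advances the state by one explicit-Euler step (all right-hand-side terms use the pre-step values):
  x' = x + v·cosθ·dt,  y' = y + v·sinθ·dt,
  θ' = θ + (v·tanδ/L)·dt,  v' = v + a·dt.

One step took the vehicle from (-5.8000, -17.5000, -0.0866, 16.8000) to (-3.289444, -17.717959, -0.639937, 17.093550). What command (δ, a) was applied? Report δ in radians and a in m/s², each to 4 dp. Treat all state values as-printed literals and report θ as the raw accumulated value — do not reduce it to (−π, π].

δ = -0.4138, a = 1.9570

a = (v'−v)/dt = (0.293550)/0.15 = 1.9570
Δθ = θ'−θ = -0.553337;  (v·dt/L) = 16.8000·0.15/2.0 = 1.260000
tan δ = Δθ·L/(v·dt) = -0.439156  →  δ = -0.4138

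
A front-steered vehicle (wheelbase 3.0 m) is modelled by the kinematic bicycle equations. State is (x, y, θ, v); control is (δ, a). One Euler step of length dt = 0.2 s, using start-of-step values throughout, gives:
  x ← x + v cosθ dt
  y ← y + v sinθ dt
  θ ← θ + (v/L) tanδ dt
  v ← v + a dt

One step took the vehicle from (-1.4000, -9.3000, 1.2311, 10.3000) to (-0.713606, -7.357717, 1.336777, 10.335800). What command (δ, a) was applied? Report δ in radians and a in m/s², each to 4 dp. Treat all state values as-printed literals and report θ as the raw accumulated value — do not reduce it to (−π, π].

δ = 0.1527, a = 0.1790

a = (v'−v)/dt = (0.035800)/0.2 = 0.1790
Δθ = θ'−θ = 0.105677;  (v·dt/L) = 10.3000·0.2/3.0 = 0.686667
tan δ = Δθ·L/(v·dt) = 0.153899  →  δ = 0.1527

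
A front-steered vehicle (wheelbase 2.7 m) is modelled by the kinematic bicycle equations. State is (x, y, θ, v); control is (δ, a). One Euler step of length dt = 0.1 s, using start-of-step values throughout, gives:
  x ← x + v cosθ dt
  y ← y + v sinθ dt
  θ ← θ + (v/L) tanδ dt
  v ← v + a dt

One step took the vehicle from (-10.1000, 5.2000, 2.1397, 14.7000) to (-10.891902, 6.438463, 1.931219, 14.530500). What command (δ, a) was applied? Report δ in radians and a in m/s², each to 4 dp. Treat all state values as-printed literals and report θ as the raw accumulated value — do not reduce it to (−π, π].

δ = -0.3657, a = -1.6950

a = (v'−v)/dt = (-0.169500)/0.1 = -1.6950
Δθ = θ'−θ = -0.208481;  (v·dt/L) = 14.7000·0.1/2.7 = 0.544444
tan δ = Δθ·L/(v·dt) = -0.382924  →  δ = -0.3657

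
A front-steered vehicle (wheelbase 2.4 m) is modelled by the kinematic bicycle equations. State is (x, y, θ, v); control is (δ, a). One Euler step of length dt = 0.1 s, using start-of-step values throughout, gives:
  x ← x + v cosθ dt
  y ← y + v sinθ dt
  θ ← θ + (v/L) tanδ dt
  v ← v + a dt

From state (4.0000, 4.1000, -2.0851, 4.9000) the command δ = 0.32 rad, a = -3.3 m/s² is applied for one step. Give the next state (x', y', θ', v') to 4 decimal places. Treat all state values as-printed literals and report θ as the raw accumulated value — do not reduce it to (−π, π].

(3.7590, 3.6734, -2.0174, 4.5700)

x' = 4.0000 + 4.9000·cos(-2.0851)·0.1 = 3.7590
y' = 4.1000 + 4.9000·sin(-2.0851)·0.1 = 3.6734
θ' = -2.0851 + (4.9000/2.4)·tan(0.32)·0.1 = -2.0174
v' = 4.9000 − 3.3000·0.1 = 4.5700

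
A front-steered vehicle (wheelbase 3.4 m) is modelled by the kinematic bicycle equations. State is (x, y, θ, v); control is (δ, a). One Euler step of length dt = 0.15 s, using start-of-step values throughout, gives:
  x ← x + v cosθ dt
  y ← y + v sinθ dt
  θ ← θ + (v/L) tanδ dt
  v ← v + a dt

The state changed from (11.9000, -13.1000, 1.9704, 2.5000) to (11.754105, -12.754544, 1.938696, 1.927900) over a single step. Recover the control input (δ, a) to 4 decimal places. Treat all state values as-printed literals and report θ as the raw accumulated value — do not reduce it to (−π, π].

δ = -0.2799, a = -3.8140

a = (v'−v)/dt = (-0.572100)/0.15 = -3.8140
Δθ = θ'−θ = -0.031704;  (v·dt/L) = 2.5000·0.15/3.4 = 0.110294
tan δ = Δθ·L/(v·dt) = -0.287450  →  δ = -0.2799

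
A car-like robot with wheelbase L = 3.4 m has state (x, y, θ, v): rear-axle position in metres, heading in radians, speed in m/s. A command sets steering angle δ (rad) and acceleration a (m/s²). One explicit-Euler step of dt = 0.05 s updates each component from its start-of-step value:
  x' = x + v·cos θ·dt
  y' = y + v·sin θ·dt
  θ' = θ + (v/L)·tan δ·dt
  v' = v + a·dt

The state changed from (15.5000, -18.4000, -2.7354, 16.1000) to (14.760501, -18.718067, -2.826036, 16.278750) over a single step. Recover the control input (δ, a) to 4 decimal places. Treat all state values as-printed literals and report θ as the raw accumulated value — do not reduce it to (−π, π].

a = (v'−v)/dt = (0.178750)/0.05 = 3.5750
Δθ = θ'−θ = -0.090636;  (v·dt/L) = 16.1000·0.05/3.4 = 0.236765
tan δ = Δθ·L/(v·dt) = -0.382810  →  δ = -0.3656

δ = -0.3656, a = 3.5750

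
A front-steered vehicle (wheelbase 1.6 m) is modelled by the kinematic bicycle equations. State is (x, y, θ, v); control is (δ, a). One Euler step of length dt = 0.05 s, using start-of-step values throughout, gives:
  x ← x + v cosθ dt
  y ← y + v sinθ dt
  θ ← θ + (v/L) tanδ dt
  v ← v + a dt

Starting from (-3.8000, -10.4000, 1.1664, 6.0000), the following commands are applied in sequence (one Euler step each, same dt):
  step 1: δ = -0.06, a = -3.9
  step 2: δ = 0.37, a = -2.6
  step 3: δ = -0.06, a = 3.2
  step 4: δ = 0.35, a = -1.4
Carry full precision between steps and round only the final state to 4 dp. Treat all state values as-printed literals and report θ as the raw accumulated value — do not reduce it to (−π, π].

(-3.3670, -9.3182, 1.2814, 5.7650)

after step 1 (δ=-0.06, a=-3.9): (-3.681961, -10.124198, 1.155136, 5.805000)
after step 2 (δ=0.37, a=-2.6): (-3.564760, -9.858663, 1.225497, 5.675000)
after step 3 (δ=-0.06, a=3.2): (-3.468717, -9.591661, 1.214844, 5.835000)
after step 4 (δ=0.35, a=-1.4): (-3.367047, -9.318200, 1.281405, 5.765000)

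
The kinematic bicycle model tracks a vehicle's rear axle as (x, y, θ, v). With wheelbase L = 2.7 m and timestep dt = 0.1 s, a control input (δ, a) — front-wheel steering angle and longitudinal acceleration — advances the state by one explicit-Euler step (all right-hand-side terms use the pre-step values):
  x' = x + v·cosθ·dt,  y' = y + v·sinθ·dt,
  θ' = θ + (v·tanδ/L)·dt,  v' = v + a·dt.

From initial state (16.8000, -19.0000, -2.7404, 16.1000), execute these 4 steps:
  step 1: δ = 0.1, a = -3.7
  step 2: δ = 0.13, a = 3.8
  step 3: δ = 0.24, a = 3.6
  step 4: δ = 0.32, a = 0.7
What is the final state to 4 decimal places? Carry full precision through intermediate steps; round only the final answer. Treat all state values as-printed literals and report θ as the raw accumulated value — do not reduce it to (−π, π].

after step 1 (δ=0.1, a=-3.7): (15.317841, -19.628732, -2.680571, 15.730000)
after step 2 (δ=0.13, a=3.8): (13.909064, -20.328502, -2.604404, 16.110000)
after step 3 (δ=0.24, a=3.6): (12.524972, -21.152887, -2.458390, 16.470000)
after step 4 (δ=0.32, a=0.7): (11.247634, -22.192605, -2.256242, 16.540000)

(11.2476, -22.1926, -2.2562, 16.5400)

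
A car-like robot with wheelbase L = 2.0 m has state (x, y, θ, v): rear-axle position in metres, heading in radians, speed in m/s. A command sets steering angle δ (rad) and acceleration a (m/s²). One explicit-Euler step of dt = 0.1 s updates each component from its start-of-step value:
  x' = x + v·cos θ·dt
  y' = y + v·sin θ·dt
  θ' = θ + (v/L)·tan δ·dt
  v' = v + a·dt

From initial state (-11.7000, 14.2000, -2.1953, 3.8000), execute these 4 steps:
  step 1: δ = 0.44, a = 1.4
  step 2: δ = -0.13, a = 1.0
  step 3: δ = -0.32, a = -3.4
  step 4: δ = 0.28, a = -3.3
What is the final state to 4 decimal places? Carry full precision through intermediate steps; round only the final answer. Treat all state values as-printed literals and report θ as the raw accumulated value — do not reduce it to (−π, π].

(-12.5553, 12.9112, -2.1454, 3.3700)

after step 1 (δ=0.44, a=1.4): (-11.922184, 13.891724, -2.105852, 3.940000)
after step 2 (δ=-0.13, a=1.0): (-12.123080, 13.552789, -2.131607, 4.040000)
after step 3 (δ=-0.32, a=-3.4): (-12.337957, 13.210672, -2.198548, 3.700000)
after step 4 (δ=0.28, a=-3.3): (-12.555267, 12.911212, -2.145350, 3.370000)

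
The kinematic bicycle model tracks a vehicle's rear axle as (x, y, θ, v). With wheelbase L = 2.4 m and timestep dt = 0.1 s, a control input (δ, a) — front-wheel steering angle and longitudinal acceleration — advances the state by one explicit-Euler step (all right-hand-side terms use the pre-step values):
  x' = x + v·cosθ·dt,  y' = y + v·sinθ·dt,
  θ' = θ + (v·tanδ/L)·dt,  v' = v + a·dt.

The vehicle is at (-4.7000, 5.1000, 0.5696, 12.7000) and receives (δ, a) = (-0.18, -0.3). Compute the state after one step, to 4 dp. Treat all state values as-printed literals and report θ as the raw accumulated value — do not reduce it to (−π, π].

(-3.6305, 5.7849, 0.4733, 12.6700)

x' = -4.7000 + 12.7000·cos(0.5696)·0.1 = -3.6305
y' = 5.1000 + 12.7000·sin(0.5696)·0.1 = 5.7849
θ' = 0.5696 + (12.7000/2.4)·tan(-0.18)·0.1 = 0.4733
v' = 12.7000 − 0.3000·0.1 = 12.6700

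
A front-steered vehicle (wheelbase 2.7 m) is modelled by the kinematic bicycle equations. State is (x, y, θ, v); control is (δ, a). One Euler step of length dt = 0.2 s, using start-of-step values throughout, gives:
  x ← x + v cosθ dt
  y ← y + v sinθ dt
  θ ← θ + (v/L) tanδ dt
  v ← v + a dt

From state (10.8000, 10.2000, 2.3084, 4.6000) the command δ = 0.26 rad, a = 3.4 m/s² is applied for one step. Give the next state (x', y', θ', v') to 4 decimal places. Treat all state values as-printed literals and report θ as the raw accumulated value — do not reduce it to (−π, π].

(10.1813, 10.8809, 2.3990, 5.2800)

x' = 10.8000 + 4.6000·cos(2.3084)·0.2 = 10.1813
y' = 10.2000 + 4.6000·sin(2.3084)·0.2 = 10.8809
θ' = 2.3084 + (4.6000/2.7)·tan(0.26)·0.2 = 2.3990
v' = 4.6000 + 3.4000·0.2 = 5.2800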